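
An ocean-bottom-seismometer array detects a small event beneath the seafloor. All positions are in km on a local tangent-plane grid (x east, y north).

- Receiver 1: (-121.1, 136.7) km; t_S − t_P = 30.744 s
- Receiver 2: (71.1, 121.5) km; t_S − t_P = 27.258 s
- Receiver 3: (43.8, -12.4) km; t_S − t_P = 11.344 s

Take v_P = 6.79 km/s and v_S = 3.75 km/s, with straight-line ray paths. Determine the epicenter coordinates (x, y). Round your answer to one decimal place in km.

(-5.7, -93.5)

Distance from S−P lag: d = Δt · v_P v_S / (v_P − v_S) = Δt · (6.79·3.75)/(6.79−3.75) ≈ 8.3758·Δt.
So d_Receiver 1 = 257.51, d_Receiver 2 = 228.31, d_Receiver 3 = 95.02 km.
Circle about each station: (x + 121.1)² + (y − 136.7)² = 257.51²; (x − 71.1)² + (y − 121.5)² = 228.31²; (x − 43.8)² + (y + 12.4)² = 95.02².
Subtracting the Receiver 1 equation from the Receiver 2 and Receiver 3 equations removes the quadratic terms:
384.4 x − 30.4 y = 651.30
329.8 x − 298.2 y = 26002.70
Solving the 2×2 system: x ≈ -5.7, y ≈ -93.5 km.
Check against Receiver 1 (with the unrounded x, y): √((x + 121.1)²+(y − 136.7)²) = 257.51 ≈ 257.51 km. ✓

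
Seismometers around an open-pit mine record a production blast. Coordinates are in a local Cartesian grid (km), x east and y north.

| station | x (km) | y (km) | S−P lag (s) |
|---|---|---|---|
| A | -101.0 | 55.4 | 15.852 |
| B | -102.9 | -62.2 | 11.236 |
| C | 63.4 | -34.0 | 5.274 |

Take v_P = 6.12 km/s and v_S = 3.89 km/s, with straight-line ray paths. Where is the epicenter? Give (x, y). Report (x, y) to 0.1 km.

17.0 km east, -65.9 km north

Distance from S−P lag: d = Δt · v_P v_S / (v_P − v_S) = Δt · (6.12·3.89)/(6.12−3.89) ≈ 10.6757·Δt.
So d_A = 169.23, d_B = 119.95, d_C = 56.30 km.
Circle about each station: (x + 101.0)² + (y − 55.4)² = 169.23²; (x + 102.9)² + (y + 62.2)² = 119.95²; (x − 63.4)² + (y + 34.0)² = 56.30².
Subtracting pairs of circle equations eliminates x²+y² and gives linear equations (the radical axes):
-3.8 x − 235.2 y = 15437.88
328.8 x − 178.8 y = 17374.50
Solving the 2×2 system: x ≈ 17.0, y ≈ -65.9 km.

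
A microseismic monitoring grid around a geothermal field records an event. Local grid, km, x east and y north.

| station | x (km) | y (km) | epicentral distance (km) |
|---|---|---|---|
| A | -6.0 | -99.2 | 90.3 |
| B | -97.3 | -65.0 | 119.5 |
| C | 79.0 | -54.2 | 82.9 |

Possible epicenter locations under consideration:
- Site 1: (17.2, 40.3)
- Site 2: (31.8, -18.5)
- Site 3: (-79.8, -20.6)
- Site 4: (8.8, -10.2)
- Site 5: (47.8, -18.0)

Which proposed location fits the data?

Site 4

For each candidate, compare |candidate − station| to the reported distance:
Site 1: residuals A 51.1, B 36.1, C 30.0 → max 51.1 km
Site 2: residuals A 1.2, B 17.7, C 23.7 → max 23.7 km
Site 3: residuals A 17.5, B 71.8, C 79.4 → max 79.4 km
Site 4: residuals A 0.1, B 0.1, C 0.1 → max 0.1 km
Site 5: residuals A 7.1, B 33.0, C 35.1 → max 35.1 km
Only Site 4 has all residuals ≈ 0.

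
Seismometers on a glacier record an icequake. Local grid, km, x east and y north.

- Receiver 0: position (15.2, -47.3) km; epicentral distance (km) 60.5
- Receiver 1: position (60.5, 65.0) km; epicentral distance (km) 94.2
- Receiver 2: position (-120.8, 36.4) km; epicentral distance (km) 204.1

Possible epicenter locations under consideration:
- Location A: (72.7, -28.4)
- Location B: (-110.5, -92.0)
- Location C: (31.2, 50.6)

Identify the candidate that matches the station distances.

For each candidate, compare |candidate − station| to the reported distance:
Location A: residuals Receiver 0 0.0, Receiver 1 0.0, Receiver 2 0.0 → max 0.0 km
Location B: residuals Receiver 0 72.9, Receiver 1 137.9, Receiver 2 75.3 → max 137.9 km
Location C: residuals Receiver 0 38.7, Receiver 1 61.6, Receiver 2 51.4 → max 61.6 km
Only Location A has all residuals ≈ 0.

Location A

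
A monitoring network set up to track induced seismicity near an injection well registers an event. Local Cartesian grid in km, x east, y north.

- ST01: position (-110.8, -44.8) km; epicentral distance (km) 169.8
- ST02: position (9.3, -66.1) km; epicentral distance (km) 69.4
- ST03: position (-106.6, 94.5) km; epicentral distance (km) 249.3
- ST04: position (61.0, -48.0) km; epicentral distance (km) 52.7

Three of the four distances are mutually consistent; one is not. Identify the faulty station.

ST02

Solve using three stations at a time. Using ST01, ST03, ST04 (subtract circle equations pairwise → linear system) gives (x, y) ≈ (49.9, -99.5).
Distances from that point to each station vs reported:
  ST01: calculated 169.8 vs reported 169.8 → residual 0.0 km
  ST02: calculated 52.6 vs reported 69.4 → residual 16.8 km
  ST03: calculated 249.3 vs reported 249.3 → residual 0.0 km
  ST04: calculated 52.7 vs reported 52.7 → residual 0.0 km
ST01, ST03, ST04 are mutually consistent (residuals ≈ 0); ST02 is off by 16.8 km.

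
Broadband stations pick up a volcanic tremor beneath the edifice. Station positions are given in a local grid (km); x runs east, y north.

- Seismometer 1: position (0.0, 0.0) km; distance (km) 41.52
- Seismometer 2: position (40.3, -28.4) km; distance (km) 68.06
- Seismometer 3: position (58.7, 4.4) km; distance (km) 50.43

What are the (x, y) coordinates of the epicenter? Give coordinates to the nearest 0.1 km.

19.8 km east, 36.5 km north

Circle about each station: x² + y² = 41.52²; (x − 40.3)² + (y + 28.4)² = 68.06²; (x − 58.7)² + (y − 4.4)² = 50.43².
Subtracting pairs of circle equations eliminates x²+y² and gives linear equations (the radical axes):
80.6 x − 56.8 y = -477.60
117.4 x + 8.8 y = 2645.78
Solving the 2×2 system: x ≈ 19.8, y ≈ 36.5 km.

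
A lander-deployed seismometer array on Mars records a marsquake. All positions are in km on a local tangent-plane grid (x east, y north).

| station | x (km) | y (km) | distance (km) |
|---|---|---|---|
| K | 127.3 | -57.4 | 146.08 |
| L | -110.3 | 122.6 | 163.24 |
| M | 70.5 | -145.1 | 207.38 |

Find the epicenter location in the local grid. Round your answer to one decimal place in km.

x ≈ 40.5 km, y ≈ 60.1 km

Circle about each station: (x − 127.3)² + (y + 57.4)² = 146.08²; (x + 110.3)² + (y − 122.6)² = 163.24²; (x − 70.5)² + (y + 145.1)² = 207.38².
Subtracting pairs of circle equations eliminates x²+y² and gives linear equations (the radical axes):
-475.2 x + 360.0 y = 2388.87
-113.6 x − 175.4 y = -15142.89
Solving the 2×2 system: x ≈ 40.5, y ≈ 60.1 km.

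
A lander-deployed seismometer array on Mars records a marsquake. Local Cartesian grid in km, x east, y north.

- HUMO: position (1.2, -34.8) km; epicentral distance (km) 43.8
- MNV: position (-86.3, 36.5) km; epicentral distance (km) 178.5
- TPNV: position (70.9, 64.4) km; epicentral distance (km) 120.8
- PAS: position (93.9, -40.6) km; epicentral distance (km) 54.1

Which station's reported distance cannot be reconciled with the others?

MNV

Solve using three stations at a time. Using HUMO, TPNV, PAS (subtract circle equations pairwise → linear system) gives (x, y) ≈ (41.2, -52.7).
Distances from that point to each station vs reported:
  HUMO: calculated 43.8 vs reported 43.8 → residual 0.0 km
  MNV: calculated 155.6 vs reported 178.5 → residual 22.9 km
  TPNV: calculated 120.8 vs reported 120.8 → residual 0.0 km
  PAS: calculated 54.1 vs reported 54.1 → residual 0.0 km
HUMO, TPNV, PAS are mutually consistent (residuals ≈ 0); MNV is off by 22.9 km.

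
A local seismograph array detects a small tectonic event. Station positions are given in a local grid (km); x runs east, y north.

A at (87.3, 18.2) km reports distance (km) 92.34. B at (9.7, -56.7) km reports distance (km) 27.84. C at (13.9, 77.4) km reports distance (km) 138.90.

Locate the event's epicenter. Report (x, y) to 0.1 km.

37.4 km east, -59.5 km north

Circle about each station: (x − 87.3)² + (y − 18.2)² = 92.34²; (x − 9.7)² + (y + 56.7)² = 27.84²; (x − 13.9)² + (y − 77.4)² = 138.90².
Subtracting the A equation from the B and C equations removes the quadratic terms:
-155.2 x − 149.8 y = 3108.06
-146.8 x + 118.4 y = -12535.09
Solving the 2×2 system: x ≈ 37.4, y ≈ -59.5 km.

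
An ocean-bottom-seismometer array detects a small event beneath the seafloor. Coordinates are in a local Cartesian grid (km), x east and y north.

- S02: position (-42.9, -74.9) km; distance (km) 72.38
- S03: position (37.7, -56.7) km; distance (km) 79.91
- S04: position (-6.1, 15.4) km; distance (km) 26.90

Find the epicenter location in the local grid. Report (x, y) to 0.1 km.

Circle about each station: (x + 42.9)² + (y + 74.9)² = 72.38²; (x − 37.7)² + (y + 56.7)² = 79.91²; (x + 6.1)² + (y − 15.4)² = 26.90².
Subtracting the S02 equation from the S03 and S04 equations removes the quadratic terms:
161.2 x + 36.4 y = -3960.98
73.6 x + 180.6 y = -2660.80
Solving the 2×2 system: x ≈ -23.4, y ≈ -5.2 km.

-23.4 km east, -5.2 km north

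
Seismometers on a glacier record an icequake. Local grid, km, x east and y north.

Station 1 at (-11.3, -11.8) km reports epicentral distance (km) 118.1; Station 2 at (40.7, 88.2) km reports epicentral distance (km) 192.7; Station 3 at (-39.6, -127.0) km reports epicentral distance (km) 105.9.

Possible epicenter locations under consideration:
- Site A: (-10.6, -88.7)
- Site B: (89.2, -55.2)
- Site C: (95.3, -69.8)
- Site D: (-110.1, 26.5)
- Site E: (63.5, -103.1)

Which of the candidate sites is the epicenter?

Site E

For each candidate, compare |candidate − station| to the reported distance:
Site A: residuals Station 1 41.2, Station 2 8.5, Station 3 57.9 → max 57.9 km
Site B: residuals Station 1 8.6, Station 2 41.3, Station 3 41.6 → max 41.6 km
Site C: residuals Station 1 3.3, Station 2 25.5, Station 3 40.6 → max 40.6 km
Site D: residuals Station 1 12.1, Station 2 29.8, Station 3 63.0 → max 63.0 km
Site E: residuals Station 1 0.1, Station 2 0.0, Station 3 0.1 → max 0.1 km
Only Site E has all residuals ≈ 0.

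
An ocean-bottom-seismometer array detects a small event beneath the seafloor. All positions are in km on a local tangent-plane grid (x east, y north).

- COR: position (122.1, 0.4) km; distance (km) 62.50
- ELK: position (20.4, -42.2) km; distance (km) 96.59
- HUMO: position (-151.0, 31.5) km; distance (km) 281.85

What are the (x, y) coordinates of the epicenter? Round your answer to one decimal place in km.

x ≈ 115.0 km, y ≈ -61.7 km

Circle about each station: (x − 122.1)² + (y − 0.4)² = 62.50²; (x − 20.4)² + (y + 42.2)² = 96.59²; (x + 151.0)² + (y − 31.5)² = 281.85².
Subtracting the COR equation from the ELK and HUMO equations removes the quadratic terms:
-203.4 x − 85.2 y = -18134.95
-546.2 x + 62.2 y = -66648.49
Solving the 2×2 system: x ≈ 115.0, y ≈ -61.7 km.
Check against COR (with the unrounded x, y): √((x − 122.1)²+(y − 0.4)²) = 62.49 ≈ 62.50 km. ✓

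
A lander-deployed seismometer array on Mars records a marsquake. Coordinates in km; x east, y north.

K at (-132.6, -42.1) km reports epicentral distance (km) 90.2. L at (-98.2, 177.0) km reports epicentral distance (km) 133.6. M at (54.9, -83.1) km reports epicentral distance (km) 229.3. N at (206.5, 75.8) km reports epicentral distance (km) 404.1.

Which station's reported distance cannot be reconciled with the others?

Solve using three stations at a time. Using K, L, M (subtract circle equations pairwise → linear system) gives (x, y) ≈ (-133.2, 48.1).
Distances from that point to each station vs reported:
  K: calculated 90.2 vs reported 90.2 → residual 0.0 km
  L: calculated 133.6 vs reported 133.6 → residual 0.0 km
  M: calculated 229.3 vs reported 229.3 → residual 0.0 km
  N: calculated 340.8 vs reported 404.1 → residual 63.3 km
K, L, M are mutually consistent (residuals ≈ 0); N is off by 63.3 km.

N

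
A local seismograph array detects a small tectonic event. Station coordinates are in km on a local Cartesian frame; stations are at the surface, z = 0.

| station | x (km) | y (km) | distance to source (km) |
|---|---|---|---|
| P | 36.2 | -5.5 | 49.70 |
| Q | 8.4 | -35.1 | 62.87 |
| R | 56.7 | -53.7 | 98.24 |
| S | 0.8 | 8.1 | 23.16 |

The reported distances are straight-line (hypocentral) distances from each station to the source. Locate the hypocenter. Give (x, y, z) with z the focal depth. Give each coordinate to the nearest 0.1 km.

(0.4, 25.3, 15.5)

Each station gives a sphere (x−x_i)² + (y−y_i)² + z² = d_i² (stations at z=0).
Subtracting the P sphere from Q and R: z² cancels, leaving linear equations in x and y:
-55.6 x − 59.2 y = -1520.67
41.0 x − 96.4 y = -2423.12
Solving: x ≈ 0.404, y ≈ 25.308 km (keep extra digits for the depth step; rounded: 0.4, 25.3).
Then from the P sphere: z² = 49.70² − (x − 36.2)² − (y + 5.5)² with x = 0.404, y = 25.308, so z ≈ 15.479 ≈ 15.5 km.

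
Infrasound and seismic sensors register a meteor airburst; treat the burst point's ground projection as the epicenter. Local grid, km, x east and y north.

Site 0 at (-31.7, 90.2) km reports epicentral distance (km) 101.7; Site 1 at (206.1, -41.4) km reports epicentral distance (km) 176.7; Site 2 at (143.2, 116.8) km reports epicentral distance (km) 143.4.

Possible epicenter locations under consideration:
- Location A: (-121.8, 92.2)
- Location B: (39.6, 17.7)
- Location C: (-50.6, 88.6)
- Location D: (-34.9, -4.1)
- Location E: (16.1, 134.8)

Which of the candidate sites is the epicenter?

For each candidate, compare |candidate − station| to the reported distance:
Location A: residuals Site 0 11.6, Site 1 177.4, Site 2 122.7 → max 177.4 km
Location B: residuals Site 0 0.0, Site 1 0.0, Site 2 0.0 → max 0.0 km
Location C: residuals Site 0 82.7, Site 1 111.0, Site 2 52.4 → max 111.0 km
Location D: residuals Site 0 7.3, Site 1 67.2, Site 2 71.9 → max 71.9 km
Location E: residuals Site 0 36.3, Site 1 82.4, Site 2 15.0 → max 82.4 km
Only Location B has all residuals ≈ 0.

Location B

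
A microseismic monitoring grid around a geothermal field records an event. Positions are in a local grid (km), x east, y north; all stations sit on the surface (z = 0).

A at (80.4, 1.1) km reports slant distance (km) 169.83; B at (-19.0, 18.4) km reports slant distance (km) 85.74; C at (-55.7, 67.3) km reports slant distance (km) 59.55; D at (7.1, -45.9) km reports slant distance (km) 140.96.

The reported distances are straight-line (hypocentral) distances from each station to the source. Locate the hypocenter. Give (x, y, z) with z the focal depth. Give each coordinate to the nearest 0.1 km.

Each station gives a sphere (x−x_i)² + (y−y_i)² + z² = d_i² (stations at z=0).
Subtracting the A sphere from B and C: z² cancels, leaving linear equations in x and y:
-198.8 x + 34.6 y = 15725.07
-272.2 x + 132.4 y = 26462.44
Solving: x ≈ -69.005, y ≈ 58.000 km (keep extra digits for the depth step; rounded: -69.0, 58.0).
Then from the A sphere: z² = 169.83² − (x − 80.4)² − (y − 1.1)² with x = -69.005, y = 58.000, so z ≈ 57.295 ≈ 57.3 km.

x ≈ -69.0 km, y ≈ 58.0 km, depth ≈ 57.3 km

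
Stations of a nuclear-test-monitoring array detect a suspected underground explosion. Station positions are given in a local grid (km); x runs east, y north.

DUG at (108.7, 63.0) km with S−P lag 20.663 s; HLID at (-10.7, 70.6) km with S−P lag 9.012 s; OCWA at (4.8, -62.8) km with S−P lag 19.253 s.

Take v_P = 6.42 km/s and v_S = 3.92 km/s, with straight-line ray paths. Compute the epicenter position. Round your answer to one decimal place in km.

Distance from S−P lag: d = Δt · v_P v_S / (v_P − v_S) = Δt · (6.42·3.92)/(6.42−3.92) ≈ 10.0666·Δt.
So d_DUG = 208.01, d_HLID = 90.72, d_OCWA = 193.81 km.
Circle about each station: (x − 108.7)² + (y − 63.0)² = 208.01²; (x + 10.7)² + (y − 70.6)² = 90.72²; (x − 4.8)² + (y + 62.8)² = 193.81².
Subtracting pairs of circle equations eliminates x²+y² and gives linear equations (the radical axes):
-238.8 x + 15.2 y = 24352.20
-207.8 x − 251.6 y = -6111.97
Solving the 2×2 system: x ≈ -95.4, y ≈ 103.1 km.

-95.4 km east, 103.1 km north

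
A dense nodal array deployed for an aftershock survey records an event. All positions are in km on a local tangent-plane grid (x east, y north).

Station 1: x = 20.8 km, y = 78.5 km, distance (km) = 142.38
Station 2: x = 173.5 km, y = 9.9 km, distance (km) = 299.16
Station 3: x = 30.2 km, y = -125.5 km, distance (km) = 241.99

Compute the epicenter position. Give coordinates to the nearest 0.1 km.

Circle about each station: (x − 20.8)² + (y − 78.5)² = 142.38²; (x − 173.5)² + (y − 9.9)² = 299.16²; (x − 30.2)² + (y + 125.5)² = 241.99².
Subtracting the Station 1 equation from the Station 2 and Station 3 equations removes the quadratic terms:
305.4 x − 137.2 y = -45619.27
18.8 x − 408.0 y = -28219.70
Solving the 2×2 system: x ≈ -120.8, y ≈ 63.6 km.
Check against Station 1 (with the unrounded x, y): √((x − 20.8)²+(y − 78.5)²) = 142.39 ≈ 142.38 km. ✓

-120.8 km east, 63.6 km north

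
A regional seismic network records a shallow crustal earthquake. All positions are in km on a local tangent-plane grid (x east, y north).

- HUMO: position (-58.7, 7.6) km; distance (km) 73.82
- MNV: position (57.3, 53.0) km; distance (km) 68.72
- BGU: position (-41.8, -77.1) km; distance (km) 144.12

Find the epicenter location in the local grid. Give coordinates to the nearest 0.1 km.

Circle about each station: (x + 58.7)² + (y − 7.6)² = 73.82²; (x − 57.3)² + (y − 53.0)² = 68.72²; (x + 41.8)² + (y + 77.1)² = 144.12².
Subtracting the HUMO equation from the MNV and BGU equations removes the quadratic terms:
232.0 x + 90.8 y = 3315.79
33.8 x − 169.4 y = -11132.98
Solving the 2×2 system: x ≈ -10.6, y ≈ 63.6 km.

(-10.6, 63.6)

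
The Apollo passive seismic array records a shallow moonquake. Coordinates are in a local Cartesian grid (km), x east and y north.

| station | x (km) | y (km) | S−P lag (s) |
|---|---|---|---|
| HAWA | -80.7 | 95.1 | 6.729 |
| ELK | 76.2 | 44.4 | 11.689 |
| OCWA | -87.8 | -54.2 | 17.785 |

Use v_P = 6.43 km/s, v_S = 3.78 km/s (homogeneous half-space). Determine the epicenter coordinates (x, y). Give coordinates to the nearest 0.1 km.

x ≈ -19.0 km, y ≈ 93.7 km

Distance from S−P lag: d = Δt · v_P v_S / (v_P − v_S) = Δt · (6.43·3.78)/(6.43−3.78) ≈ 9.1718·Δt.
So d_HAWA = 61.72, d_ELK = 107.21, d_OCWA = 163.12 km.
Circle about each station: (x + 80.7)² + (y − 95.1)² = 61.72²; (x − 76.2)² + (y − 44.4)² = 107.21²; (x + 87.8)² + (y + 54.2)² = 163.12².
Subtracting the HAWA equation from the ELK and OCWA equations removes the quadratic terms:
313.8 x − 101.4 y = -15463.33
-14.2 x − 298.6 y = -27708.80
Solving the 2×2 system: x ≈ -19.0, y ≈ 93.7 km.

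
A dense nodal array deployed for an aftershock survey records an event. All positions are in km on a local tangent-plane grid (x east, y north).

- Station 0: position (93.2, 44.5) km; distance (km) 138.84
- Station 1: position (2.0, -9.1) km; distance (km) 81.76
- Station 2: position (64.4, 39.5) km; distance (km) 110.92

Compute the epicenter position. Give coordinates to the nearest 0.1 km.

Circle about each station: (x − 93.2)² + (y − 44.5)² = 138.84²; (x − 2.0)² + (y + 9.1)² = 81.76²; (x − 64.4)² + (y − 39.5)² = 110.92².
Subtracting the Station 0 equation from the Station 1 and Station 2 equations removes the quadratic terms:
-182.4 x − 107.2 y = 2012.17
-57.6 x − 10.0 y = 2014.42
Solving the 2×2 system: x ≈ -45.0, y ≈ 57.8 km.
Check against Station 0 (with the unrounded x, y): √((x − 93.2)²+(y − 44.5)²) = 138.85 ≈ 138.84 km. ✓

(-45.0, 57.8)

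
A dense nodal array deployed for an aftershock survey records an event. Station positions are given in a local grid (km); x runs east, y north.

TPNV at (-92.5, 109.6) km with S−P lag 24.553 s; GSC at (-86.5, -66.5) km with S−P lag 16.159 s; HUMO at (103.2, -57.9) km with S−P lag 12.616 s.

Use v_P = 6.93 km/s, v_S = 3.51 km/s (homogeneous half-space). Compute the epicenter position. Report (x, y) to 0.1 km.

(20.2, -23.8)

Distance from S−P lag: d = Δt · v_P v_S / (v_P − v_S) = Δt · (6.93·3.51)/(6.93−3.51) ≈ 7.1124·Δt.
So d_TPNV = 174.63, d_GSC = 114.93, d_HUMO = 89.73 km.
Circle about each station: (x + 92.5)² + (y − 109.6)² = 174.63²; (x + 86.5)² + (y + 66.5)² = 114.93²; (x − 103.2)² + (y + 57.9)² = 89.73².
Subtracting the TPNV equation from the GSC and HUMO equations removes the quadratic terms:
12.0 x − 352.2 y = 8622.82
391.4 x − 335.0 y = 15878.40
Solving the 2×2 system: x ≈ 20.2, y ≈ -23.8 km.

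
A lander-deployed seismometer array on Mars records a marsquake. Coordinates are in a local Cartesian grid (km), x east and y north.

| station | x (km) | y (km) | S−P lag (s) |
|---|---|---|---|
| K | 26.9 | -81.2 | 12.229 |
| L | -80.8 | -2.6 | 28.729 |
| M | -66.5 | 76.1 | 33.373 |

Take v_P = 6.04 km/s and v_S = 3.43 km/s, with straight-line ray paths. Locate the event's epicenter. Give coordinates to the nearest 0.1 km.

118.4 km east, -113.6 km north

Distance from S−P lag: d = Δt · v_P v_S / (v_P − v_S) = Δt · (6.04·3.43)/(6.04−3.43) ≈ 7.9376·Δt.
So d_K = 97.07, d_L = 228.04, d_M = 264.90 km.
Circle about each station: (x − 26.9)² + (y + 81.2)² = 97.07²; (x + 80.8)² + (y + 2.6)² = 228.04²; (x + 66.5)² + (y − 76.1)² = 264.90².
Subtracting pairs of circle equations eliminates x²+y² and gives linear equations (the radical axes):
-215.4 x + 157.2 y = -43361.31
-186.8 x + 314.6 y = -57853.02
Solving the 2×2 system: x ≈ 118.4, y ≈ -113.6 km.
Check against K (with the unrounded x, y): √((x − 26.9)²+(y + 81.2)²) = 97.07 ≈ 97.07 km. ✓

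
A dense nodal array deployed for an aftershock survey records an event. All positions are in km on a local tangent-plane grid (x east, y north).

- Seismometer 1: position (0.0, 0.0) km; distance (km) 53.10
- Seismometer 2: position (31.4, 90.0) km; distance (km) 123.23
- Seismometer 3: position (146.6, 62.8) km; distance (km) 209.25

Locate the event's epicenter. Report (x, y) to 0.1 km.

Circle about each station: x² + y² = 53.10²; (x − 31.4)² + (y − 90.0)² = 123.23²; (x − 146.6)² + (y − 62.8)² = 209.25².
Subtracting the Seismometer 1 equation from the Seismometer 2 and Seismometer 3 equations removes the quadratic terms:
62.8 x + 180.0 y = -3280.06
293.2 x + 125.6 y = -15530.55
Solving the 2×2 system: x ≈ -53.1, y ≈ 0.3 km.

x ≈ -53.1 km, y ≈ 0.3 km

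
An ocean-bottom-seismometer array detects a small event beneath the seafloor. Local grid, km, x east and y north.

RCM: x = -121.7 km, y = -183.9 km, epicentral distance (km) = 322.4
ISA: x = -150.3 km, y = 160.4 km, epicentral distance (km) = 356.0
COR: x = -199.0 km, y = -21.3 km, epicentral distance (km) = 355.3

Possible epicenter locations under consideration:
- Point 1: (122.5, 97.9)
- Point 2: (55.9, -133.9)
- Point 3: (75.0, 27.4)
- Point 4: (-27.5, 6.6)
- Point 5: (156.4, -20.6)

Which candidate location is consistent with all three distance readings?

Point 5

For each candidate, compare |candidate − station| to the reported distance:
Point 1: residuals RCM 50.5, ISA 76.1, COR 12.4 → max 76.1 km
Point 2: residuals RCM 137.9, ISA 3.3, COR 76.6 → max 137.9 km
Point 3: residuals RCM 33.7, ISA 94.4, COR 77.0 → max 94.4 km
Point 4: residuals RCM 109.9, ISA 159.2, COR 181.5 → max 181.5 km
Point 5: residuals RCM 0.1, ISA 0.1, COR 0.1 → max 0.1 km
Only Point 5 has all residuals ≈ 0.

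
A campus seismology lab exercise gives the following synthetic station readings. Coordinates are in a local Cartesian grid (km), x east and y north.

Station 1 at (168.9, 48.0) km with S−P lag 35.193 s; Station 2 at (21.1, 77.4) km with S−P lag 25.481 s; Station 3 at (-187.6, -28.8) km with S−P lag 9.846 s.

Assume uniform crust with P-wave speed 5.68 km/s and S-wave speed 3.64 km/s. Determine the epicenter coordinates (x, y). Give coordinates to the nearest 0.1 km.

(-146.0, -119.5)

Distance from S−P lag: d = Δt · v_P v_S / (v_P − v_S) = Δt · (5.68·3.64)/(5.68−3.64) ≈ 10.1349·Δt.
So d_Station 1 = 356.68, d_Station 2 = 258.25, d_Station 3 = 99.79 km.
Circle about each station: (x − 168.9)² + (y − 48.0)² = 356.68²; (x − 21.1)² + (y − 77.4)² = 258.25²; (x + 187.6)² + (y + 28.8)² = 99.79².
Subtracting pairs of circle equations eliminates x²+y² and gives linear equations (the radical axes):
-295.6 x + 58.8 y = 36132.32
-713.0 x − 153.6 y = 122454.57
Solving the 2×2 system: x ≈ -146.0, y ≈ -119.5 km.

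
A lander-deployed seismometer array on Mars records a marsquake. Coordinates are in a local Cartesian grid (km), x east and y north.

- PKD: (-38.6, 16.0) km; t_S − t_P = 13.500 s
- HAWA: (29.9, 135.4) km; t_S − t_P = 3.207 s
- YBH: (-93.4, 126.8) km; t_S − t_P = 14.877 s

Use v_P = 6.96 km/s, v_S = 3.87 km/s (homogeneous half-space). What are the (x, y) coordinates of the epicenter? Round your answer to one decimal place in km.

(34.9, 107.9)

Distance from S−P lag: d = Δt · v_P v_S / (v_P − v_S) = Δt · (6.96·3.87)/(6.96−3.87) ≈ 8.7169·Δt.
So d_PKD = 117.68, d_HAWA = 27.96, d_YBH = 129.68 km.
Circle about each station: (x + 38.6)² + (y − 16.0)² = 117.68²; (x − 29.9)² + (y − 135.4)² = 27.96²; (x + 93.4)² + (y − 126.8)² = 129.68².
Subtracting pairs of circle equations eliminates x²+y² and gives linear equations (the radical axes):
137.0 x + 238.8 y = 30548.03
-109.6 x + 221.6 y = 20087.52
Solving the 2×2 system: x ≈ 34.9, y ≈ 107.9 km.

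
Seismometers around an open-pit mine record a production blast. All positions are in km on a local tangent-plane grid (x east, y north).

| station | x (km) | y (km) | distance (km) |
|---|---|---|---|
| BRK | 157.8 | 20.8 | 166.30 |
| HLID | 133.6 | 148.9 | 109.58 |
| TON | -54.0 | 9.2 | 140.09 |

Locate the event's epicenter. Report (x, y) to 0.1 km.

(27.0, 123.5)

Circle about each station: (x − 157.8)² + (y − 20.8)² = 166.30²; (x − 133.6)² + (y − 148.9)² = 109.58²; (x + 54.0)² + (y − 9.2)² = 140.09².
Subtracting the BRK equation from the HLID and TON equations removes the quadratic terms:
-48.4 x + 256.2 y = 30334.60
-423.6 x − 23.2 y = -14302.36
Solving the 2×2 system: x ≈ 27.0, y ≈ 123.5 km.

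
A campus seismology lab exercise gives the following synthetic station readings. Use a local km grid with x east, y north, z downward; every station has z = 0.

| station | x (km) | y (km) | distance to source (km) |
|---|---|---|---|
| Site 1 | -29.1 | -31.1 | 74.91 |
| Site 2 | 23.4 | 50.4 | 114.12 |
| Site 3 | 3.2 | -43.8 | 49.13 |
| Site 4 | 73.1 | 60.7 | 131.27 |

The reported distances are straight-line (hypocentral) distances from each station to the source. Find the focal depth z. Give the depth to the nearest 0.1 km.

Each station gives a sphere (x−x_i)² + (y−y_i)² + z² = d_i² (stations at z=0).
Subtracting the Site 1 sphere from Site 2 and Site 3: z² cancels, leaving linear equations in x and y:
105.0 x + 163.0 y = -6138.17
64.6 x − 25.4 y = 3312.41
Solving: x ≈ 29.099, y ≈ -56.402 km (keep extra digits for the depth step; rounded: 29.1, -56.4).
Then from the Site 1 sphere: z² = 74.91² − (x + 29.1)² − (y + 31.1)² with x = 29.099, y = -56.402, so z ≈ 39.802 ≈ 39.8 km.
Check against Site 4 (with the unrounded solution): distance 131.28 ≈ 131.27 km. ✓

z ≈ 39.8 km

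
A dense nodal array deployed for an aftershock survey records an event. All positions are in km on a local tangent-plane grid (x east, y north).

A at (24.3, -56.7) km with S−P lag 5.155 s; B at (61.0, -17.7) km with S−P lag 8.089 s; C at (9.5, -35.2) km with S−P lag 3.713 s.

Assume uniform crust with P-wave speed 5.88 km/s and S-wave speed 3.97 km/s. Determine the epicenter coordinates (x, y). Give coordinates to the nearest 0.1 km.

(-35.8, -37.8)

Distance from S−P lag: d = Δt · v_P v_S / (v_P − v_S) = Δt · (5.88·3.97)/(5.88−3.97) ≈ 12.2218·Δt.
So d_A = 63.00, d_B = 98.86, d_C = 45.38 km.
Circle about each station: (x − 24.3)² + (y + 56.7)² = 63.00²; (x − 61.0)² + (y + 17.7)² = 98.86²; (x − 9.5)² + (y + 35.2)² = 45.38².
Subtracting the A equation from the B and C equations removes the quadratic terms:
73.4 x + 78.0 y = -5575.39
-29.6 x + 43.0 y = -566.43
Solving the 2×2 system: x ≈ -35.8, y ≈ -37.8 km.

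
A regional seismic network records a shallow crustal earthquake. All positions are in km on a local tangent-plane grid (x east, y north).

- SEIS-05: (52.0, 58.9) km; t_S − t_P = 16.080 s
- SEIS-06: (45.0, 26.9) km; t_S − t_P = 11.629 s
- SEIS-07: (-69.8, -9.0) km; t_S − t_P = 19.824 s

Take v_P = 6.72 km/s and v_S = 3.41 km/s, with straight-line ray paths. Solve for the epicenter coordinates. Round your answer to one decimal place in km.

Distance from S−P lag: d = Δt · v_P v_S / (v_P − v_S) = Δt · (6.72·3.41)/(6.72−3.41) ≈ 6.9230·Δt.
So d_SEIS-05 = 111.32, d_SEIS-06 = 80.51, d_SEIS-07 = 137.24 km.
Circle about each station: (x − 52.0)² + (y − 58.9)² = 111.32²; (x − 45.0)² + (y − 26.9)² = 80.51²; (x + 69.8)² + (y + 9.0)² = 137.24².
Subtracting the SEIS-05 equation from the SEIS-06 and SEIS-07 equations removes the quadratic terms:
-14.0 x − 64.0 y = 2485.68
-243.6 x − 135.8 y = -7662.85
Solving the 2×2 system: x ≈ 60.5, y ≈ -52.1 km.

60.5 km east, -52.1 km north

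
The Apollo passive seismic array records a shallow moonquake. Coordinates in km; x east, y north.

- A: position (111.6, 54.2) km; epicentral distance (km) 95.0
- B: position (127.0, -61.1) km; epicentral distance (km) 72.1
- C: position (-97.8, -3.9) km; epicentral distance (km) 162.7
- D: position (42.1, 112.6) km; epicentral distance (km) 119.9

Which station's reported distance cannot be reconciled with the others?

D

Solve using three stations at a time. Using A, B, C (subtract circle equations pairwise → linear system) gives (x, y) ≈ (63.2, -27.5).
Distances from that point to each station vs reported:
  A: calculated 95.0 vs reported 95.0 → residual 0.0 km
  B: calculated 72.1 vs reported 72.1 → residual 0.0 km
  C: calculated 162.7 vs reported 162.7 → residual 0.0 km
  D: calculated 141.7 vs reported 119.9 → residual 21.8 km
A, B, C are mutually consistent (residuals ≈ 0); D is off by 21.8 km.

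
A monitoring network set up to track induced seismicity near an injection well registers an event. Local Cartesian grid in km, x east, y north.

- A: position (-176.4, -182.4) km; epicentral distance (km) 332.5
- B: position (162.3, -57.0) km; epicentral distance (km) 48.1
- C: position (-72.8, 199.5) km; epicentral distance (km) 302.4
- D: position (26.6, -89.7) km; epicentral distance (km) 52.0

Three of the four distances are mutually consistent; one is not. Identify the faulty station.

Solve using three stations at a time. Using A, B, C (subtract circle equations pairwise → linear system) gives (x, y) ≈ (120.6, -33.0).
Distances from that point to each station vs reported:
  A: calculated 332.5 vs reported 332.5 → residual 0.0 km
  B: calculated 48.1 vs reported 48.1 → residual 0.0 km
  C: calculated 302.4 vs reported 302.4 → residual 0.0 km
  D: calculated 109.8 vs reported 52.0 → residual 57.8 km
A, B, C are mutually consistent (residuals ≈ 0); D is off by 57.8 km.

D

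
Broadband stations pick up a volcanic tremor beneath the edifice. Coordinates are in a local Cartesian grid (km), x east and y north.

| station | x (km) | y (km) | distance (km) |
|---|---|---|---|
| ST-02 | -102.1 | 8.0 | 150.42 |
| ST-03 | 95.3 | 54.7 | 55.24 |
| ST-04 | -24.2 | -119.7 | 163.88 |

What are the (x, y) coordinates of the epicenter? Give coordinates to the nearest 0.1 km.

47.0 km east, 27.9 km north

Circle about each station: (x + 102.1)² + (y − 8.0)² = 150.42²; (x − 95.3)² + (y − 54.7)² = 55.24²; (x + 24.2)² + (y + 119.7)² = 163.88².
Subtracting pairs of circle equations eliminates x²+y² and gives linear equations (the radical axes):
394.8 x + 93.4 y = 21160.49
155.8 x − 255.4 y = 194.84
Solving the 2×2 system: x ≈ 47.0, y ≈ 27.9 km.
Check against ST-02 (with the unrounded x, y): √((x + 102.1)²+(y − 8.0)²) = 150.42 ≈ 150.42 km. ✓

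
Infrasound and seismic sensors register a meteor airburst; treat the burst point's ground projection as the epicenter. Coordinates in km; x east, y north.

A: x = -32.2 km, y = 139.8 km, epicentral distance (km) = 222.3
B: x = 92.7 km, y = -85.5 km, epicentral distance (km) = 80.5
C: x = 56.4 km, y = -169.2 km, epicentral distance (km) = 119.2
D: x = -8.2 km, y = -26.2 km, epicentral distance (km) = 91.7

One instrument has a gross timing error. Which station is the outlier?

Solve using three stations at a time. Using A, C, D (subtract circle equations pairwise → linear system) gives (x, y) ≈ (79.8, -52.3).
Distances from that point to each station vs reported:
  A: calculated 222.3 vs reported 222.3 → residual 0.0 km
  B: calculated 35.7 vs reported 80.5 → residual 44.8 km
  C: calculated 119.3 vs reported 119.2 → residual 0.1 km
  D: calculated 91.8 vs reported 91.7 → residual 0.1 km
A, C, D are mutually consistent (residuals ≈ 0); B is off by 44.8 km.

B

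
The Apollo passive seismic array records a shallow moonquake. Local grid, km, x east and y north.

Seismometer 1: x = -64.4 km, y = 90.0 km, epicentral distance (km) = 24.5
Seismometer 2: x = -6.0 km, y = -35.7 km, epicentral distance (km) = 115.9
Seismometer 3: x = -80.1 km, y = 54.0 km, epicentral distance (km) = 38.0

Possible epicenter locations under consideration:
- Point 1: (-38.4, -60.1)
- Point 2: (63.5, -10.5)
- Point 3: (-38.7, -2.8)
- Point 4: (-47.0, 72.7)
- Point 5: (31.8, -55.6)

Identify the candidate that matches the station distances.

For each candidate, compare |candidate − station| to the reported distance:
Point 1: residuals Seismometer 1 127.8, Seismometer 2 75.3, Seismometer 3 83.5 → max 127.8 km
Point 2: residuals Seismometer 1 138.2, Seismometer 2 42.0, Seismometer 3 119.4 → max 138.2 km
Point 3: residuals Seismometer 1 71.8, Seismometer 2 69.5, Seismometer 3 32.3 → max 71.8 km
Point 4: residuals Seismometer 1 0.0, Seismometer 2 0.0, Seismometer 3 0.0 → max 0.0 km
Point 5: residuals Seismometer 1 150.0, Seismometer 2 73.2, Seismometer 3 118.6 → max 150.0 km
Only Point 4 has all residuals ≈ 0.

Point 4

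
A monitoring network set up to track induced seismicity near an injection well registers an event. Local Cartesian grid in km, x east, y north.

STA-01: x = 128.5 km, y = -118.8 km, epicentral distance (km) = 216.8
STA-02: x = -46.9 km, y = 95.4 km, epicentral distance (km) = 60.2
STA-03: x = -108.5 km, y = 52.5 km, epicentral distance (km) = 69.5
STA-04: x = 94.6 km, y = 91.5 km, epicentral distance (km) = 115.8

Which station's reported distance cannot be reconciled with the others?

Solve using three stations at a time. Using STA-01, STA-02, STA-04 (subtract circle equations pairwise → linear system) gives (x, y) ≈ (-12.0, 46.3).
Distances from that point to each station vs reported:
  STA-01: calculated 216.8 vs reported 216.8 → residual 0.0 km
  STA-02: calculated 60.2 vs reported 60.2 → residual 0.0 km
  STA-03: calculated 96.7 vs reported 69.5 → residual 27.2 km
  STA-04: calculated 115.8 vs reported 115.8 → residual 0.0 km
STA-01, STA-02, STA-04 are mutually consistent (residuals ≈ 0); STA-03 is off by 27.2 km.

STA-03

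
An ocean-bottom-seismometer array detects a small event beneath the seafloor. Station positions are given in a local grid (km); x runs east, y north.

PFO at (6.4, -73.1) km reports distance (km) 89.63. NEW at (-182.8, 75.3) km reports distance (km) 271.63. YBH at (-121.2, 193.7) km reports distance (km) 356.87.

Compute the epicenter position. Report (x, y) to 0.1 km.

Circle about each station: (x − 6.4)² + (y + 73.1)² = 89.63²; (x + 182.8)² + (y − 75.3)² = 271.63²; (x + 121.2)² + (y − 193.7)² = 356.87².
Subtracting the PFO equation from the NEW and YBH equations removes the quadratic terms:
-378.4 x + 296.8 y = -32047.96
-255.2 x + 533.6 y = -72498.10
Solving the 2×2 system: x ≈ -35.0, y ≈ -152.6 km.

(-35.0, -152.6)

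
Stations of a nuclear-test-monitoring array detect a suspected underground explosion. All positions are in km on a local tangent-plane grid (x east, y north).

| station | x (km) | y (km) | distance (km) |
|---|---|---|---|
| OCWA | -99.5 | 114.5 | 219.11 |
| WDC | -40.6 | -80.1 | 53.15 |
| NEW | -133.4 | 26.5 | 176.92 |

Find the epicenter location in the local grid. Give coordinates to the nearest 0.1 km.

Circle about each station: (x + 99.5)² + (y − 114.5)² = 219.11²; (x + 40.6)² + (y + 80.1)² = 53.15²; (x + 133.4)² + (y − 26.5)² = 176.92².
Subtracting the OCWA equation from the WDC and NEW equations removes the quadratic terms:
117.8 x − 389.2 y = 30238.14
-67.8 x − 176.0 y = 12195.82
Solving the 2×2 system: x ≈ 12.2, y ≈ -74.0 km.

(12.2, -74.0)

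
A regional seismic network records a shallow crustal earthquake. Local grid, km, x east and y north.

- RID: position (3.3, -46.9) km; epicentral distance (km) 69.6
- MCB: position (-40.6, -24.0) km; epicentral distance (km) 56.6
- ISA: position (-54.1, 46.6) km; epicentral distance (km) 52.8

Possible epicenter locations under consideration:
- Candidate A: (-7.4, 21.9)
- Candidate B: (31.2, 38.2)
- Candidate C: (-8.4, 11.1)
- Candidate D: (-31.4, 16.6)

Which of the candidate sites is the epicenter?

For each candidate, compare |candidate − station| to the reported distance:
Candidate A: residuals RID 0.0, MCB 0.0, ISA 0.0 → max 0.0 km
Candidate B: residuals RID 20.0, MCB 38.4, ISA 32.9 → max 38.4 km
Candidate C: residuals RID 10.4, MCB 9.0, ISA 5.1 → max 10.4 km
Candidate D: residuals RID 2.8, MCB 15.0, ISA 15.2 → max 15.2 km
Only Candidate A has all residuals ≈ 0.

Candidate A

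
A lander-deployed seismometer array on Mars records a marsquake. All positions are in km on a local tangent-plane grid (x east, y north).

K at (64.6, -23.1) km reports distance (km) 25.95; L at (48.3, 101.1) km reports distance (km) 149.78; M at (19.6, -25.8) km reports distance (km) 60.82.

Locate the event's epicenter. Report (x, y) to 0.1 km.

77.0 km east, -45.9 km north

Circle about each station: (x − 64.6)² + (y + 23.1)² = 25.95²; (x − 48.3)² + (y − 101.1)² = 149.78²; (x − 19.6)² + (y + 25.8)² = 60.82².
Subtracting pairs of circle equations eliminates x²+y² and gives linear equations (the radical axes):
-32.6 x + 248.4 y = -13913.32
-90.0 x − 5.4 y = -6682.64
Solving the 2×2 system: x ≈ 77.0, y ≈ -45.9 km.
Check against K (with the unrounded x, y): √((x − 64.6)²+(y + 23.1)²) = 25.96 ≈ 25.95 km. ✓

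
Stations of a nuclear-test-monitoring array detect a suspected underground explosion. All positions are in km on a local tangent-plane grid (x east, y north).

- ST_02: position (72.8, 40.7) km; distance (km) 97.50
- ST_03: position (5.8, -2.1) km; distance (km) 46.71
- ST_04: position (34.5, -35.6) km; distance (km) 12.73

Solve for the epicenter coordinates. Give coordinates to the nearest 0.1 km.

(25.4, -44.5)

Circle about each station: (x − 72.8)² + (y − 40.7)² = 97.50²; (x − 5.8)² + (y + 2.1)² = 46.71²; (x − 34.5)² + (y + 35.6)² = 12.73².
Subtracting pairs of circle equations eliminates x²+y² and gives linear equations (the radical axes):
-134.0 x − 85.6 y = 406.15
-76.6 x − 152.6 y = 4845.48
Solving the 2×2 system: x ≈ 25.4, y ≈ -44.5 km.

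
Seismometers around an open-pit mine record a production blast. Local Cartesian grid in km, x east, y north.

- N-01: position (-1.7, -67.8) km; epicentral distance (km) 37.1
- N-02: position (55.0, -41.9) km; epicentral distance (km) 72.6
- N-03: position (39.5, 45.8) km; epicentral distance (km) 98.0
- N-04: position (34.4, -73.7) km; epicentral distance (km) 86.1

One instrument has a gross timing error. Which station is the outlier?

N-04

Solve using three stations at a time. Using N-01, N-02, N-03 (subtract circle equations pairwise → linear system) gives (x, y) ≈ (-17.2, -34.1).
Distances from that point to each station vs reported:
  N-01: calculated 37.0 vs reported 37.1 → residual 0.1 km
  N-02: calculated 72.6 vs reported 72.6 → residual 0.0 km
  N-03: calculated 98.0 vs reported 98.0 → residual 0.0 km
  N-04: calculated 65.0 vs reported 86.1 → residual 21.1 km
N-01, N-02, N-03 are mutually consistent (residuals ≈ 0); N-04 is off by 21.1 km.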